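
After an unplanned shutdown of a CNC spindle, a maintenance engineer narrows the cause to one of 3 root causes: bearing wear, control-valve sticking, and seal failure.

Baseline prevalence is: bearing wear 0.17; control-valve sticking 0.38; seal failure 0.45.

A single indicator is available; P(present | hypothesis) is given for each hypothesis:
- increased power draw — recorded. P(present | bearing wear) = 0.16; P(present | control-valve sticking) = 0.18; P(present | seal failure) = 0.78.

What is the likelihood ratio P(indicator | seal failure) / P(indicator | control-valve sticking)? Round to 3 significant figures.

4.33

The Bayes factor is the ratio of the two likelihoods.
  seal failure: 0.78
  control-valve sticking: 0.18
Bayes factor = 0.78 / 0.18 ≈ 4.33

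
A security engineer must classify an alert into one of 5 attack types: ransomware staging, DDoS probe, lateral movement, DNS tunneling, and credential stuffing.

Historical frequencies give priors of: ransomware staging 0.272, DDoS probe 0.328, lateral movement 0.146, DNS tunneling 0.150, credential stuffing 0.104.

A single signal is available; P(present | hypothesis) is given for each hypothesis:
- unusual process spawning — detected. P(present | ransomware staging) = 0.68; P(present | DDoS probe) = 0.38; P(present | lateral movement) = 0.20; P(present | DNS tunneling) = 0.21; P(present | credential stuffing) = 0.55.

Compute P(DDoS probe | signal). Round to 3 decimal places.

For each hypothesis, the unnormalized posterior weight is prior × likelihood:
  ransomware staging: 0.272 × 0.68 = 0.18496
  DDoS probe: 0.328 × 0.38 = 0.12464
  lateral movement: 0.146 × 0.20 = 0.0292
  DNS tunneling: 0.150 × 0.21 = 0.0315
  credential stuffing: 0.104 × 0.55 = 0.0572
Normalizing constant Z = 0.18496 + 0.12464 + 0.0292 + 0.0315 + 0.0572 = 0.4275.
P(DDoS probe | evidence) = 0.12464 / 0.4275 ≈ 0.292.

0.292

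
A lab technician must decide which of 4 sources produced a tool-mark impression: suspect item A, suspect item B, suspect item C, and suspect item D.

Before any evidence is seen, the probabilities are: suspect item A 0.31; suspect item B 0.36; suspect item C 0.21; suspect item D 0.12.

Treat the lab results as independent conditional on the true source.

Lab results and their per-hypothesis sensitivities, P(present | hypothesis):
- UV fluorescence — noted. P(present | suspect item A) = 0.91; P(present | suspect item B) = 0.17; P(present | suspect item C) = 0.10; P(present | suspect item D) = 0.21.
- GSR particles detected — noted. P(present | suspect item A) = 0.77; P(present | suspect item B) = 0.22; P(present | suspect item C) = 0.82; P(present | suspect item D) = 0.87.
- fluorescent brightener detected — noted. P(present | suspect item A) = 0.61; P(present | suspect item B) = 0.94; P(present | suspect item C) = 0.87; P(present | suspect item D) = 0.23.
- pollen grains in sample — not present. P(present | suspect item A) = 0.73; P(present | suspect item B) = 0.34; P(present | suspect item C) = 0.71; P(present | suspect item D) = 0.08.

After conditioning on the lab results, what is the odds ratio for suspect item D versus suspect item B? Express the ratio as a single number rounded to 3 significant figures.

0.555

Unnormalized posterior weight (prior times the lab result likelihoods) for each of the two hypotheses (using 1 − P(present | H) for each absent lab result):
  suspect item D: 0.12 × 0.21 × 0.87 × 0.23 × (1 − 0.08) = 0.0046391
  suspect item B: 0.36 × 0.17 × 0.22 × 0.94 × (1 − 0.34) = 0.0083531
Posterior odds = 0.0046391 / 0.0083531 ≈ 0.555.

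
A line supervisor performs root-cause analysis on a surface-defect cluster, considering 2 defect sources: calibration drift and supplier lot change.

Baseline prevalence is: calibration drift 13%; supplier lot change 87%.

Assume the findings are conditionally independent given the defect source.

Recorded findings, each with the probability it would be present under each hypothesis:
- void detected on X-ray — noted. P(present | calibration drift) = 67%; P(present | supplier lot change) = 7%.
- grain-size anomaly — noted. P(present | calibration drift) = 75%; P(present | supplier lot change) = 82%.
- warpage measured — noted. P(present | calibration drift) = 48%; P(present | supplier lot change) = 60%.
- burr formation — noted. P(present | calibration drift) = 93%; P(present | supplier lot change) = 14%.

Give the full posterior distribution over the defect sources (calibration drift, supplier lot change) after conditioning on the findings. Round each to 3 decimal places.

0.874, 0.126

Multiply each prior by the joint likelihood of the evidence pattern:
  calibration drift: 0.13 × 0.67 × 0.75 × 0.48 × 0.93 = 0.029161
  supplier lot change: 0.87 × 0.07 × 0.82 × 0.60 × 0.14 = 0.0041948
The unnormalized weights sum to 0.033356.
P(calibration drift | evidence) = 0.029161 / 0.033356 ≈ 0.874
P(supplier lot change | evidence) = 0.0041948 / 0.033356 ≈ 0.126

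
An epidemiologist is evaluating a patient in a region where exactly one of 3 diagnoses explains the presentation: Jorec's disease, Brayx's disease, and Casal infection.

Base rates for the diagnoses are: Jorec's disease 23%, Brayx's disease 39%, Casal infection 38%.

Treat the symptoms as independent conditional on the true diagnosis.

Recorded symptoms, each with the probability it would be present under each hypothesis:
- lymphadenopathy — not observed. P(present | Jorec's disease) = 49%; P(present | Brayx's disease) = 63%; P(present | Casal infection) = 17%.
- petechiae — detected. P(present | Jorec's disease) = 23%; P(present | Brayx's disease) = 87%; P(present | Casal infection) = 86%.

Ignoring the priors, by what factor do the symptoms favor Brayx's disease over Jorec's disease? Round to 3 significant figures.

2.74

Joint likelihood of the symptom pattern under each hypothesis (using 1 − P(present | H) for each absent symptom):
  Brayx's disease: (1 − 0.63) × 0.87 = 0.3219
  Jorec's disease: (1 − 0.49) × 0.23 = 0.1173
Bayes factor = 0.3219 / 0.1173 ≈ 2.74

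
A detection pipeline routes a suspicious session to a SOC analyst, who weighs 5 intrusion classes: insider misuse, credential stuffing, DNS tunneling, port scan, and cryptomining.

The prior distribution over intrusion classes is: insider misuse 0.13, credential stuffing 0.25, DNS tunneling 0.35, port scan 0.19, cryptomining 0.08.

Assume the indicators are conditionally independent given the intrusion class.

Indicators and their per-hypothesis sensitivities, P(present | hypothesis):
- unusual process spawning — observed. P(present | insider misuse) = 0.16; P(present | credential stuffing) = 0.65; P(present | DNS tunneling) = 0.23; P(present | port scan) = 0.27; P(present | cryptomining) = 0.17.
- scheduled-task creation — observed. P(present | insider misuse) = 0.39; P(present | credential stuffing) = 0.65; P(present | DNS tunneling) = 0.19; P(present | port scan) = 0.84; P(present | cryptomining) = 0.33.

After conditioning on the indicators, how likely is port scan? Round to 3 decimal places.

0.244

For each hypothesis, the unnormalized posterior weight is prior × product of the indicator likelihoods:
  insider misuse: 0.13 × 0.16 × 0.39 = 0.008112
  credential stuffing: 0.25 × 0.65 × 0.65 = 0.10563
  DNS tunneling: 0.35 × 0.23 × 0.19 = 0.015295
  port scan: 0.19 × 0.27 × 0.84 = 0.043092
  cryptomining: 0.08 × 0.17 × 0.33 = 0.004488
Normalizing constant Z = 0.008112 + 0.10563 + 0.015295 + 0.043092 + 0.004488 = 0.17661.
P(port scan | evidence) = 0.043092 / 0.17661 ≈ 0.244.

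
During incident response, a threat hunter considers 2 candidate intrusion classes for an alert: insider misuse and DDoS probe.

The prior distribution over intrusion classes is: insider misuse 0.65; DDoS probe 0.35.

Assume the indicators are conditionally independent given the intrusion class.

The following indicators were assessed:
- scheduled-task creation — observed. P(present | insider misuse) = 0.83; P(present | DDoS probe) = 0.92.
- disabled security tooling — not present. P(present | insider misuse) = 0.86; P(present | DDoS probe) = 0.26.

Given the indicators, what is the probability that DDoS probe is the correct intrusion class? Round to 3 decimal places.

0.759

For each hypothesis, the unnormalized posterior weight is prior × product of the indicator likelihoods (using 1 − P(present | H) for each absent indicator):
  insider misuse: 0.65 × 0.83 × (1 − 0.86) = 0.07553
  DDoS probe: 0.35 × 0.92 × (1 − 0.26) = 0.23828
Marginal likelihood of the evidence = 0.31381.
P(DDoS probe | evidence) = 0.23828 / 0.31381 ≈ 0.759.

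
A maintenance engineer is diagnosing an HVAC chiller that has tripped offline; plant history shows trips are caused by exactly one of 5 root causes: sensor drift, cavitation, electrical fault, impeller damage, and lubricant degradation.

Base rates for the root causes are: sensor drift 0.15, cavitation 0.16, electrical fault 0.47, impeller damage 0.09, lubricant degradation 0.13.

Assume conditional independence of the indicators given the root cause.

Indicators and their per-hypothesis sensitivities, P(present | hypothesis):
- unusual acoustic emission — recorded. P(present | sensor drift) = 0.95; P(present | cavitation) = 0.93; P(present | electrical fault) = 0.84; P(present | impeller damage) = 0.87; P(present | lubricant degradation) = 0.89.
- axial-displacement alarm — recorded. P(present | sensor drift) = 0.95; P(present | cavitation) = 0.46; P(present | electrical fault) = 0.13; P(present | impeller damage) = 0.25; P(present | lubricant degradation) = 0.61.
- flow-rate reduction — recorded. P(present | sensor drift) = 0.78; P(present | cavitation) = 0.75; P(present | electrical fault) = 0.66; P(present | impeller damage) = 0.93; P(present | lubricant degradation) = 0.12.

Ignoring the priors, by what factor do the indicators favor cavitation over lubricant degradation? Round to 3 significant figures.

4.92

The Bayes factor is the ratio of the joint likelihoods of the indicator pattern under the two hypotheses.
  cavitation: 0.93 × 0.46 × 0.75 = 0.32085
  lubricant degradation: 0.89 × 0.61 × 0.12 = 0.065148
Bayes factor = 0.32085 / 0.065148 ≈ 4.92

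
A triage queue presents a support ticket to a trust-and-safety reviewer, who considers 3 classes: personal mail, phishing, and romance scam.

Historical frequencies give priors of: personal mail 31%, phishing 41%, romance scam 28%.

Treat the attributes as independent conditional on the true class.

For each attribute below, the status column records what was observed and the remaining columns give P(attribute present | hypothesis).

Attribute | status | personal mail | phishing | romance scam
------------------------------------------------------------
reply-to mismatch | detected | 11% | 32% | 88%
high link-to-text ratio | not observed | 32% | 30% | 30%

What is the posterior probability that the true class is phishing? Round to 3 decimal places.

Multiply each prior by the joint likelihood of the attribute pattern (using 1 − P(present | H) for each absent attribute):
  personal mail: 0.31 × 0.11 × (1 − 0.32) = 0.023188
  phishing: 0.41 × 0.32 × (1 − 0.30) = 0.09184
  romance scam: 0.28 × 0.88 × (1 − 0.30) = 0.17248
The unnormalized weights sum to 0.28751.
P(phishing | evidence) = 0.09184 / 0.28751 ≈ 0.319.

0.319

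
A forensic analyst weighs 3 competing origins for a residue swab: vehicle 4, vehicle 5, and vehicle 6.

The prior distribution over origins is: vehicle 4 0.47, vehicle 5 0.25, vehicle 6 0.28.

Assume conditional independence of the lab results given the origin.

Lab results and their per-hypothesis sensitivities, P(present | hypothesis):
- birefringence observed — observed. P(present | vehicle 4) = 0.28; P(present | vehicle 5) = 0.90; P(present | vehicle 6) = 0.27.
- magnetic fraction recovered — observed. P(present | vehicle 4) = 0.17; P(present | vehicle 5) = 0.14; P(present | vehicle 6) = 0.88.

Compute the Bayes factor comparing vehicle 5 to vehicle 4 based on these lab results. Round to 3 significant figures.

Take the product of per-lab result likelihoods under each hypothesis, then divide.
  vehicle 5: 0.90 × 0.14 = 0.126
  vehicle 4: 0.28 × 0.17 = 0.0476
Bayes factor = 0.126 / 0.0476 ≈ 2.65

2.65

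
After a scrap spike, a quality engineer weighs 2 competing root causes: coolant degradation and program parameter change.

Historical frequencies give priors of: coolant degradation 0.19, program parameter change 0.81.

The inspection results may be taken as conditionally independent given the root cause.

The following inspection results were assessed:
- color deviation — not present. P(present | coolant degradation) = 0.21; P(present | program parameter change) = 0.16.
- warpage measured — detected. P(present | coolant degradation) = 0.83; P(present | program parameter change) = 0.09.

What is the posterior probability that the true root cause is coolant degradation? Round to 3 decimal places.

For each hypothesis, the unnormalized posterior weight is prior × product of the inspection result likelihoods (using 1 − P(present | H) for each absent inspection result):
  coolant degradation: 0.19 × (1 − 0.21) × 0.83 = 0.12458
  program parameter change: 0.81 × (1 − 0.16) × 0.09 = 0.061236
The unnormalized weights sum to 0.18582.
P(coolant degradation | evidence) = 0.12458 / 0.18582 ≈ 0.670.

0.670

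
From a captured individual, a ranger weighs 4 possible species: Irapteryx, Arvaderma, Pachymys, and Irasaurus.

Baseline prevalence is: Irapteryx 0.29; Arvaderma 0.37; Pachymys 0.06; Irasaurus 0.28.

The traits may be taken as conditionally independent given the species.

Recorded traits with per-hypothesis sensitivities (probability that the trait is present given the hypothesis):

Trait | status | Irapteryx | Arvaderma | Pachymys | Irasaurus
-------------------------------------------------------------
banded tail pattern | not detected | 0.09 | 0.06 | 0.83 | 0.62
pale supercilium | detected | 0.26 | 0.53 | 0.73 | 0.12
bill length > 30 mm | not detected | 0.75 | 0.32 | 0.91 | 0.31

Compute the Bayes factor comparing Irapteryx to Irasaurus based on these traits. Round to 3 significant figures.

The Bayes factor is the ratio of the joint likelihoods of the trait pattern under the two hypotheses (using 1 − P(present | H) for each absent trait).
  Irapteryx: (1 − 0.09) × 0.26 × (1 − 0.75) = 0.05915
  Irasaurus: (1 − 0.62) × 0.12 × (1 − 0.31) = 0.031464
Bayes factor = 0.05915 / 0.031464 ≈ 1.88

1.88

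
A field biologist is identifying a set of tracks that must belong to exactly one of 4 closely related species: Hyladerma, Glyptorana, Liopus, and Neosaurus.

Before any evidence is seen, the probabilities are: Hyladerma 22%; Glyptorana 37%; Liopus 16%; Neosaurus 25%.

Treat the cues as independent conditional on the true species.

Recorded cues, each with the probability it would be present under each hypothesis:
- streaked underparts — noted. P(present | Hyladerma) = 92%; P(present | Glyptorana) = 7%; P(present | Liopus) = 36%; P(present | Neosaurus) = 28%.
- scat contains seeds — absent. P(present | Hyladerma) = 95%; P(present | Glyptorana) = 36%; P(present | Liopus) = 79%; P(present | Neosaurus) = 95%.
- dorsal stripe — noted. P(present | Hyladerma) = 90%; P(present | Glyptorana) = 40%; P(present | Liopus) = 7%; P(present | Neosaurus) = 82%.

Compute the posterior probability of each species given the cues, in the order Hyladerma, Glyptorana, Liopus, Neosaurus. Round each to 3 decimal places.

For each hypothesis, the unnormalized posterior weight is prior × product of the cue likelihoods (using 1 − P(present | H) for each absent cue):
  Hyladerma: 0.22 × 0.92 × (1 − 0.95) × 0.90 = 0.009108
  Glyptorana: 0.37 × 0.07 × (1 − 0.36) × 0.40 = 0.0066304
  Liopus: 0.16 × 0.36 × (1 − 0.79) × 0.07 = 0.00084672
  Neosaurus: 0.25 × 0.28 × (1 − 0.95) × 0.82 = 0.00287
Normalizing constant Z = 0.009108 + 0.0066304 + 0.00084672 + 0.00287 = 0.019455.
P(Hyladerma | evidence) = 0.009108 / 0.019455 ≈ 0.468
P(Glyptorana | evidence) = 0.0066304 / 0.019455 ≈ 0.341
P(Liopus | evidence) = 0.00084672 / 0.019455 ≈ 0.044
P(Neosaurus | evidence) = 0.00287 / 0.019455 ≈ 0.148

0.468, 0.341, 0.044, 0.148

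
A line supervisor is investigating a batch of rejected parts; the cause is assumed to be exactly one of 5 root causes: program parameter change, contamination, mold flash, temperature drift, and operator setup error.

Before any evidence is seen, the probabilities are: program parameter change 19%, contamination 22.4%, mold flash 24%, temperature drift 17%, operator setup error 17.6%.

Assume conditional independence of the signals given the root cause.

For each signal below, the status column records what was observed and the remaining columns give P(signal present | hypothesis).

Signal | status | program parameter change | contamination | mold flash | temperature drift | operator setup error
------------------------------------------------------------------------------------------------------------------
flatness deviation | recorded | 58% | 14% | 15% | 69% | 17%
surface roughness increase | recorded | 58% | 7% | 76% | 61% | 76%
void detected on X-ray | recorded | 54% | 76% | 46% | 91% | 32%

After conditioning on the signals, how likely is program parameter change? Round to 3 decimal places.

0.285

For each hypothesis, the unnormalized posterior weight is prior × product of the signal likelihoods:
  program parameter change: 0.190 × 0.58 × 0.58 × 0.54 = 0.034515
  contamination: 0.224 × 0.14 × 0.07 × 0.76 = 0.0016684
  mold flash: 0.240 × 0.15 × 0.76 × 0.46 = 0.012586
  temperature drift: 0.170 × 0.69 × 0.61 × 0.91 = 0.065113
  operator setup error: 0.176 × 0.17 × 0.76 × 0.32 = 0.0072765
Marginal likelihood of the evidence = 0.12116.
P(program parameter change | evidence) = 0.034515 / 0.12116 ≈ 0.285.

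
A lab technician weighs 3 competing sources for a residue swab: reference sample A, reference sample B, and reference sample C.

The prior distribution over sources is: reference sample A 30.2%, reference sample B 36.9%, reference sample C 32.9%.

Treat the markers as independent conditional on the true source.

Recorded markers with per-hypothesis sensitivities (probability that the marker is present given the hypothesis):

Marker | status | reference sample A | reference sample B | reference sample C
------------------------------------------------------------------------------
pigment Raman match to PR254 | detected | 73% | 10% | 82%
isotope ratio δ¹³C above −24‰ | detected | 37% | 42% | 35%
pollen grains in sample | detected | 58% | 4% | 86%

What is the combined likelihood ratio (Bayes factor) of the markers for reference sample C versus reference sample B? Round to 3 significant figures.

Take the product of per-marker likelihoods under each hypothesis, then divide.
  reference sample C: 0.82 × 0.35 × 0.86 = 0.24682
  reference sample B: 0.10 × 0.42 × 0.04 = 0.00168
Bayes factor = 0.24682 / 0.00168 ≈ 147

147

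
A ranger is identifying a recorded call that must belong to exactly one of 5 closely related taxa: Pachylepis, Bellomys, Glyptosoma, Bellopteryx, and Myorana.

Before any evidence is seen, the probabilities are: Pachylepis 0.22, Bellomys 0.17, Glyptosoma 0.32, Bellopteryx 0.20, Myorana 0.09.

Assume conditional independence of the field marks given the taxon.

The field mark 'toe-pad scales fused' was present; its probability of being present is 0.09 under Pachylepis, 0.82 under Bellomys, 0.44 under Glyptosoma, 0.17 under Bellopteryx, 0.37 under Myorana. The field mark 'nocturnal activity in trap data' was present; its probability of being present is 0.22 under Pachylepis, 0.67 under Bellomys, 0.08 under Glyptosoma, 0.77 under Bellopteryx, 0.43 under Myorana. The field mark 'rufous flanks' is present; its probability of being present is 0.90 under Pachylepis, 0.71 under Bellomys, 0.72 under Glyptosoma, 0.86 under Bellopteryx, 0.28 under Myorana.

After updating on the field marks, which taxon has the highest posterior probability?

By Bayes' rule with conditional independence, the unnormalized weight for each hypothesis is prior × ∏ likelihoods:
  Pachylepis: 0.22 × 0.09 × 0.22 × 0.90 = 0.0039204
  Bellomys: 0.17 × 0.82 × 0.67 × 0.71 = 0.066313
  Glyptosoma: 0.32 × 0.44 × 0.08 × 0.72 = 0.0081101
  Bellopteryx: 0.20 × 0.17 × 0.77 × 0.86 = 0.022515
  Myorana: 0.09 × 0.37 × 0.43 × 0.28 = 0.0040093
Marginal likelihood of the evidence = 0.10487.
P(Pachylepis | evidence) ≈ 0.0039204 / 0.10487 ≈ 0.037
P(Bellomys | evidence) ≈ 0.066313 / 0.10487 ≈ 0.632
P(Glyptosoma | evidence) ≈ 0.0081101 / 0.10487 ≈ 0.077
P(Bellopteryx | evidence) ≈ 0.022515 / 0.10487 ≈ 0.215
P(Myorana | evidence) ≈ 0.0040093 / 0.10487 ≈ 0.038
The largest is 0.632, so Bellomys is most probable.

Bellomys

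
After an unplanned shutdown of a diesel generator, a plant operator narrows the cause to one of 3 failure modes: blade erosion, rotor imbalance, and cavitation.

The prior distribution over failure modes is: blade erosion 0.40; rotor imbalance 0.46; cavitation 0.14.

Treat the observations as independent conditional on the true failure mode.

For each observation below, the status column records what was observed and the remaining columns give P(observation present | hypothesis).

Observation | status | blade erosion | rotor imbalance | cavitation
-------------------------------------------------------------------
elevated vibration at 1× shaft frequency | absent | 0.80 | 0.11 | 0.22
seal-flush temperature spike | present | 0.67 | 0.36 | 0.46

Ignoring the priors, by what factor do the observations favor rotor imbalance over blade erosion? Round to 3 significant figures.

2.39

Take the product of per-observation likelihoods under each hypothesis (using 1 − P(present | H) for each absent observation), then divide.
  rotor imbalance: (1 − 0.11) × 0.36 = 0.3204
  blade erosion: (1 − 0.80) × 0.67 = 0.134
Bayes factor = 0.3204 / 0.134 ≈ 2.39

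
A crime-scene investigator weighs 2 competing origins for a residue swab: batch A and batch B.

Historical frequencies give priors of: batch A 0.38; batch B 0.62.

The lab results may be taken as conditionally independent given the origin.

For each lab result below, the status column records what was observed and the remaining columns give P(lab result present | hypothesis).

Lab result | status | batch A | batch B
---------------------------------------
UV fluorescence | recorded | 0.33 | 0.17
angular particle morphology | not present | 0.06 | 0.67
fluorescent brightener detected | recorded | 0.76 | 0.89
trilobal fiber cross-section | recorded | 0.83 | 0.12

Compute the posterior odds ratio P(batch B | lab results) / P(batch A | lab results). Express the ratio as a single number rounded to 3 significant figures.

0.0500

The normalizing constant cancels in an odds ratio, so compute prior × likelihood for the two hypotheses only (using 1 − P(present | H) for each absent lab result):
  batch B: 0.62 × 0.17 × (1 − 0.67) × 0.89 × 0.12 = 0.0037147
  batch A: 0.38 × 0.33 × (1 − 0.06) × 0.76 × 0.83 = 0.074356
Posterior odds = 0.0037147 / 0.074356 ≈ 0.0500.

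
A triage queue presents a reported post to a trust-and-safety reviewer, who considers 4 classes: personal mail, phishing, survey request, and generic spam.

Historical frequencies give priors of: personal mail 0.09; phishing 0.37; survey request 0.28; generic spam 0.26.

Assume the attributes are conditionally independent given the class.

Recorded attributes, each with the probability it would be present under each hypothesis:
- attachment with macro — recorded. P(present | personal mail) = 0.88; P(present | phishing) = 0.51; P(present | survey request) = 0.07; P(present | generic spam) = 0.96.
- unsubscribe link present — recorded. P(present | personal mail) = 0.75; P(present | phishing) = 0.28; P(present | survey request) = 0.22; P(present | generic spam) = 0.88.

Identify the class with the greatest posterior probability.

For each hypothesis, the unnormalized posterior weight is prior × product of the attribute likelihoods:
  personal mail: 0.09 × 0.88 × 0.75 = 0.0594
  phishing: 0.37 × 0.51 × 0.28 = 0.052836
  survey request: 0.28 × 0.07 × 0.22 = 0.004312
  generic spam: 0.26 × 0.96 × 0.88 = 0.21965
Normalizing constant Z = 0.0594 + 0.052836 + 0.004312 + 0.21965 = 0.3362.
P(personal mail | evidence) ≈ 0.0594 / 0.3362 ≈ 0.177
P(phishing | evidence) ≈ 0.052836 / 0.3362 ≈ 0.157
P(survey request | evidence) ≈ 0.004312 / 0.3362 ≈ 0.013
P(generic spam | evidence) ≈ 0.21965 / 0.3362 ≈ 0.653
The largest is 0.653, so generic spam is most probable.

generic spam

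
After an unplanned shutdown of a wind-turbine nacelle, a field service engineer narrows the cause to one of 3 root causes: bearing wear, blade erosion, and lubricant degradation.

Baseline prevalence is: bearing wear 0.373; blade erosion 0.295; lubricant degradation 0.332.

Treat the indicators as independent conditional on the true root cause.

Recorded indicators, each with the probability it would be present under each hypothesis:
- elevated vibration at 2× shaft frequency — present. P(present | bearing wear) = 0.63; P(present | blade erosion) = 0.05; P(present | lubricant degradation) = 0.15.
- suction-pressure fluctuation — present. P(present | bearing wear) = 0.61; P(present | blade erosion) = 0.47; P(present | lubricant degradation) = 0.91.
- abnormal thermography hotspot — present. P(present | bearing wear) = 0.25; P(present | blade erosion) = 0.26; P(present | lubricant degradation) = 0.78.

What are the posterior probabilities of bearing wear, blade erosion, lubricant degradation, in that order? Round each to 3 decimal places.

Multiply each prior by the joint likelihood of the indicator pattern:
  bearing wear: 0.373 × 0.63 × 0.61 × 0.25 = 0.035836
  blade erosion: 0.295 × 0.05 × 0.47 × 0.26 = 0.0018024
  lubricant degradation: 0.332 × 0.15 × 0.91 × 0.78 = 0.035348
The unnormalized weights sum to 0.072986.
P(bearing wear | evidence) = 0.035836 / 0.072986 ≈ 0.491
P(blade erosion | evidence) = 0.0018024 / 0.072986 ≈ 0.025
P(lubricant degradation | evidence) = 0.035348 / 0.072986 ≈ 0.484

0.491, 0.025, 0.484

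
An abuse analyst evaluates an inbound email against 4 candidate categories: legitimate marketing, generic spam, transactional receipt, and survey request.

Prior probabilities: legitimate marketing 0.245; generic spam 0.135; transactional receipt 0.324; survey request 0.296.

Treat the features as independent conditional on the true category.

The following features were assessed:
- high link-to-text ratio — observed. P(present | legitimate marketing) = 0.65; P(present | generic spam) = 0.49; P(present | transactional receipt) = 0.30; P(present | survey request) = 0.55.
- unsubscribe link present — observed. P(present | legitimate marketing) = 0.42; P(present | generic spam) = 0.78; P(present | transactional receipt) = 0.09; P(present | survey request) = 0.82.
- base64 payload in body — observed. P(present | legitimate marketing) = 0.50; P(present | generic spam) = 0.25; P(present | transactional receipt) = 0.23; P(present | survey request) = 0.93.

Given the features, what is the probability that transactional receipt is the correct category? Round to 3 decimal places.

0.012

Multiply each prior by the joint likelihood of the feature pattern:
  legitimate marketing: 0.245 × 0.65 × 0.42 × 0.50 = 0.033443
  generic spam: 0.135 × 0.49 × 0.78 × 0.25 = 0.012899
  transactional receipt: 0.324 × 0.30 × 0.09 × 0.23 = 0.002012
  survey request: 0.296 × 0.55 × 0.82 × 0.93 = 0.12415
Normalizing constant Z = 0.033443 + 0.012899 + 0.002012 + 0.12415 = 0.17251.
P(transactional receipt | evidence) = 0.002012 / 0.17251 ≈ 0.012.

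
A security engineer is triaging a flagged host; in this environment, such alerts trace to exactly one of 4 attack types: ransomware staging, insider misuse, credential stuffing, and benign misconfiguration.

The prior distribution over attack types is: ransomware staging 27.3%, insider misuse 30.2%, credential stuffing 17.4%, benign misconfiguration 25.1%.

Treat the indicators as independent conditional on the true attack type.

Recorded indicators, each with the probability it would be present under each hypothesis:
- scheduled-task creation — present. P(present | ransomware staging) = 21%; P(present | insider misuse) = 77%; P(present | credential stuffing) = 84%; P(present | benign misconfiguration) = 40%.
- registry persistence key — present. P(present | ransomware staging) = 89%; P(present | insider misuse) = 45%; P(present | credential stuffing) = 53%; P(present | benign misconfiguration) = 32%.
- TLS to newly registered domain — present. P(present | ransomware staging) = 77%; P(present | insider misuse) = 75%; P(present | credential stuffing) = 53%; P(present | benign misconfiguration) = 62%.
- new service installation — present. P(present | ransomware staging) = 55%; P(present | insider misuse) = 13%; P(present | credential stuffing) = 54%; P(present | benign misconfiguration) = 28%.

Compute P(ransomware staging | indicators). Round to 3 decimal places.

For each hypothesis, the unnormalized posterior weight is prior × product of the indicator likelihoods:
  ransomware staging: 0.273 × 0.21 × 0.89 × 0.77 × 0.55 = 0.021609
  insider misuse: 0.302 × 0.77 × 0.45 × 0.75 × 0.13 = 0.010203
  credential stuffing: 0.174 × 0.84 × 0.53 × 0.53 × 0.54 = 0.02217
  benign misconfiguration: 0.251 × 0.40 × 0.32 × 0.62 × 0.28 = 0.0055774
The unnormalized weights sum to 0.059559.
P(ransomware staging | evidence) = 0.021609 / 0.059559 ≈ 0.363.

0.363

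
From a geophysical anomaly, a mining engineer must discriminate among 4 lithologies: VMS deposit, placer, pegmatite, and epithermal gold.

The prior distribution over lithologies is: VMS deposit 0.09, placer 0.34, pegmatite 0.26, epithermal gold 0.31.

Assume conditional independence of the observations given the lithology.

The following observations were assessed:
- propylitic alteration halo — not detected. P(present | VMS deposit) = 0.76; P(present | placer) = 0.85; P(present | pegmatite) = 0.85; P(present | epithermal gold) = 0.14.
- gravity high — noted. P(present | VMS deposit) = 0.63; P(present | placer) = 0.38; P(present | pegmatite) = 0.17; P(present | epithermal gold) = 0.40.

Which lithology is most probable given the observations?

epithermal gold

Multiply each prior by the joint likelihood of the evidence pattern (using 1 − P(present | H) for each absent observation):
  VMS deposit: 0.09 × (1 − 0.76) × 0.63 = 0.013608
  placer: 0.34 × (1 − 0.85) × 0.38 = 0.01938
  pegmatite: 0.26 × (1 − 0.85) × 0.17 = 0.00663
  epithermal gold: 0.31 × (1 − 0.14) × 0.40 = 0.10664
Marginal likelihood of the evidence = 0.14626.
P(VMS deposit | evidence) ≈ 0.013608 / 0.14626 ≈ 0.093
P(placer | evidence) ≈ 0.01938 / 0.14626 ≈ 0.133
P(pegmatite | evidence) ≈ 0.00663 / 0.14626 ≈ 0.045
P(epithermal gold | evidence) ≈ 0.10664 / 0.14626 ≈ 0.729
The largest is 0.729, so epithermal gold is most probable.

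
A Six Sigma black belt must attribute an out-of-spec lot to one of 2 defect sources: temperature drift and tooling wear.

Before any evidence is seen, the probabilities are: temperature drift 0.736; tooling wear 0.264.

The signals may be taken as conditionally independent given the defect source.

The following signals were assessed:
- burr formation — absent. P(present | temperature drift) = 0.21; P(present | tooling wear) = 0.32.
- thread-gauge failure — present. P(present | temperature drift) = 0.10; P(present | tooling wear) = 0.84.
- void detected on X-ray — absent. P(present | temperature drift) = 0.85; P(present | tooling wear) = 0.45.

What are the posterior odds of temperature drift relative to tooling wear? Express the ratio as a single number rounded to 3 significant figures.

0.105

Unnormalized posterior weight (prior times the signal likelihoods) for each of the two hypotheses (using 1 − P(present | H) for each absent signal):
  temperature drift: 0.736 × (1 − 0.21) × 0.10 × (1 − 0.85) = 0.0087216
  tooling wear: 0.264 × (1 − 0.32) × 0.84 × (1 − 0.45) = 0.082938
Posterior odds = 0.0087216 / 0.082938 ≈ 0.105.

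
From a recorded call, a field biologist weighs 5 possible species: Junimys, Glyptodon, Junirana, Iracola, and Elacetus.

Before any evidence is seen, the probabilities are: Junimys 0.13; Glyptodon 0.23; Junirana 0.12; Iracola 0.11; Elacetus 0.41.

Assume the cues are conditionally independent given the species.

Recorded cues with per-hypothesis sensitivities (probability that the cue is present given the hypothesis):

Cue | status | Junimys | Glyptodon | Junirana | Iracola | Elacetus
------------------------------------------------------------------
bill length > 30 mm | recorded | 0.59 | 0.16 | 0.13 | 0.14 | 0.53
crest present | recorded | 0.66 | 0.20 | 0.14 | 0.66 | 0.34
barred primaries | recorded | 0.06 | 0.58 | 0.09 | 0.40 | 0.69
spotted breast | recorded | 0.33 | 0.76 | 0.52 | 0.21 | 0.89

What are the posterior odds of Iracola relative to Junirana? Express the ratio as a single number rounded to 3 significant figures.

8.35

Unnormalized posterior weight (prior times the cue likelihoods) for each of the two hypotheses:
  Iracola: 0.11 × 0.14 × 0.66 × 0.40 × 0.21 = 0.00085378
  Junirana: 0.12 × 0.13 × 0.14 × 0.09 × 0.52 = 0.00010221
Posterior odds = 0.00085378 / 0.00010221 ≈ 8.35.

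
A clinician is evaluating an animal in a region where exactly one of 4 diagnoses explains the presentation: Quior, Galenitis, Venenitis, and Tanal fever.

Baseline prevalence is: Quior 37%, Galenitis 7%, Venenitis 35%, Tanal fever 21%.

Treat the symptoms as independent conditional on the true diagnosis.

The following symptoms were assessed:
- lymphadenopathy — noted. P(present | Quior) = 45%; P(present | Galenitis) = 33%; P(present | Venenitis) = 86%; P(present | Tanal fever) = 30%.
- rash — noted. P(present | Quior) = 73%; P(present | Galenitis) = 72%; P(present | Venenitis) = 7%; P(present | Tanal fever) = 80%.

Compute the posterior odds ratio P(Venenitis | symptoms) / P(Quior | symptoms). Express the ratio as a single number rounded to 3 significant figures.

0.173

Unnormalized posterior weight (prior times the symptom likelihoods) for each of the two hypotheses:
  Venenitis: 0.35 × 0.86 × 0.07 = 0.02107
  Quior: 0.37 × 0.45 × 0.73 = 0.12155
Odds(Venenitis : Quior) = 0.02107 / 0.12155 ≈ 0.173.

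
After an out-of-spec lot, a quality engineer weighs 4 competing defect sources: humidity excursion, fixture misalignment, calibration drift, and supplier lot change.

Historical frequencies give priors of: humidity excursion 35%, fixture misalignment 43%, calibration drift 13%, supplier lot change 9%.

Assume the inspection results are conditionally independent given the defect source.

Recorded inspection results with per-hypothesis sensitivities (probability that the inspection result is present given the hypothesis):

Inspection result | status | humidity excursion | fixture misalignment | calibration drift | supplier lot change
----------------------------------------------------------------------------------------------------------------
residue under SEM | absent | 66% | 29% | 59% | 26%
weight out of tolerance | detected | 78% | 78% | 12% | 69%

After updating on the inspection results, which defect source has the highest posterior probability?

fixture misalignment

Multiply each prior by the joint likelihood of the inspection result pattern (using 1 − P(present | H) for each absent inspection result):
  humidity excursion: 0.35 × (1 − 0.66) × 0.78 = 0.09282
  fixture misalignment: 0.43 × (1 − 0.29) × 0.78 = 0.23813
  calibration drift: 0.13 × (1 − 0.59) × 0.12 = 0.006396
  supplier lot change: 0.09 × (1 − 0.26) × 0.69 = 0.045954
The unnormalized weights sum to 0.3833.
P(humidity excursion | evidence) ≈ 0.09282 / 0.3833 ≈ 0.242
P(fixture misalignment | evidence) ≈ 0.23813 / 0.3833 ≈ 0.621
P(calibration drift | evidence) ≈ 0.006396 / 0.3833 ≈ 0.017
P(supplier lot change | evidence) ≈ 0.045954 / 0.3833 ≈ 0.120
The largest is 0.621, so fixture misalignment is most probable.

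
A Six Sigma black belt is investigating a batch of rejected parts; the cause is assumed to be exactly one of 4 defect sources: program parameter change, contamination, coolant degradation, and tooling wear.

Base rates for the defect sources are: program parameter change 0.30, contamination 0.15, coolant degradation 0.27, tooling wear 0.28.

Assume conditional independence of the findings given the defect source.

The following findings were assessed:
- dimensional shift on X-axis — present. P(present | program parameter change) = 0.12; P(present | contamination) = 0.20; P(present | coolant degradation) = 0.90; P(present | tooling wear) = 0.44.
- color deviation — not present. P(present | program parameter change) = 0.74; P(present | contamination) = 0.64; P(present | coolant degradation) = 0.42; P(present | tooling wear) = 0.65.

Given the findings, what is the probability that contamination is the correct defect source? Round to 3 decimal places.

0.053

For each hypothesis, the unnormalized posterior weight is prior × product of the finding likelihoods (using 1 − P(present | H) for each absent finding):
  program parameter change: 0.30 × 0.12 × (1 − 0.74) = 0.00936
  contamination: 0.15 × 0.20 × (1 − 0.64) = 0.0108
  coolant degradation: 0.27 × 0.90 × (1 − 0.42) = 0.14094
  tooling wear: 0.28 × 0.44 × (1 − 0.65) = 0.04312
Normalizing constant Z = 0.00936 + 0.0108 + 0.14094 + 0.04312 = 0.20422.
P(contamination | evidence) = 0.0108 / 0.20422 ≈ 0.053.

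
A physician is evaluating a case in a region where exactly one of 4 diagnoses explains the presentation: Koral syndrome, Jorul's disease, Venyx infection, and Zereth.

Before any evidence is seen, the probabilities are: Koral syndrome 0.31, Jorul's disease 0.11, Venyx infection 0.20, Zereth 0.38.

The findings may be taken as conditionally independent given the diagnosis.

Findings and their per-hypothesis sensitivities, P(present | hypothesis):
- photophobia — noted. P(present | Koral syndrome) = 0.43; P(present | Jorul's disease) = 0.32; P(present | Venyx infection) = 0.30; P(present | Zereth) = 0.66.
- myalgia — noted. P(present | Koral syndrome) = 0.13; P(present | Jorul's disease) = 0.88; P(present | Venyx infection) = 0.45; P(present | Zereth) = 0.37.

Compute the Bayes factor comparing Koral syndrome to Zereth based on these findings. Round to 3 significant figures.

0.229

Take the product of per-finding likelihoods under each hypothesis, then divide.
  Koral syndrome: 0.43 × 0.13 = 0.0559
  Zereth: 0.66 × 0.37 = 0.2442
Bayes factor = 0.0559 / 0.2442 ≈ 0.229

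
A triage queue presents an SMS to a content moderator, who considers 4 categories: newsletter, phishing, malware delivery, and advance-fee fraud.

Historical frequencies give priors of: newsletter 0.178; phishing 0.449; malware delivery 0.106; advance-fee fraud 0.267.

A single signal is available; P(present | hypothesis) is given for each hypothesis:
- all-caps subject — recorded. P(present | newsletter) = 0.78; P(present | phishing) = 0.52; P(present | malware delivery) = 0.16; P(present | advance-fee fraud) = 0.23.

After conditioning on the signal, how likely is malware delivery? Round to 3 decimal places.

0.038

By Bayes' rule, the unnormalized weight for each hypothesis is prior × likelihood:
  newsletter: 0.178 × 0.78 = 0.13884
  phishing: 0.449 × 0.52 = 0.23348
  malware delivery: 0.106 × 0.16 = 0.01696
  advance-fee fraud: 0.267 × 0.23 = 0.06141
Normalizing constant Z = 0.13884 + 0.23348 + 0.01696 + 0.06141 = 0.45069.
P(malware delivery | evidence) = 0.01696 / 0.45069 ≈ 0.038.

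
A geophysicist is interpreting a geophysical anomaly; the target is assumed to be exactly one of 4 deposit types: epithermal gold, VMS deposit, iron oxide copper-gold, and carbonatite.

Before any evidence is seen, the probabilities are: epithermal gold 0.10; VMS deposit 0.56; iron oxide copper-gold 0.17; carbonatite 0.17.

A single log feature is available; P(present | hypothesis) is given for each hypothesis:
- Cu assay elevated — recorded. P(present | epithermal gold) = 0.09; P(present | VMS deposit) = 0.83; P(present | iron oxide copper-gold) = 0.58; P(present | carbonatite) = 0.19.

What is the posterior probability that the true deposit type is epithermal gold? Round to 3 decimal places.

0.015

For each hypothesis, the unnormalized posterior weight is prior × likelihood:
  epithermal gold: 0.10 × 0.09 = 0.009
  VMS deposit: 0.56 × 0.83 = 0.4648
  iron oxide copper-gold: 0.17 × 0.58 = 0.0986
  carbonatite: 0.17 × 0.19 = 0.0323
The unnormalized weights sum to 0.6047.
P(epithermal gold | evidence) = 0.009 / 0.6047 ≈ 0.015.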